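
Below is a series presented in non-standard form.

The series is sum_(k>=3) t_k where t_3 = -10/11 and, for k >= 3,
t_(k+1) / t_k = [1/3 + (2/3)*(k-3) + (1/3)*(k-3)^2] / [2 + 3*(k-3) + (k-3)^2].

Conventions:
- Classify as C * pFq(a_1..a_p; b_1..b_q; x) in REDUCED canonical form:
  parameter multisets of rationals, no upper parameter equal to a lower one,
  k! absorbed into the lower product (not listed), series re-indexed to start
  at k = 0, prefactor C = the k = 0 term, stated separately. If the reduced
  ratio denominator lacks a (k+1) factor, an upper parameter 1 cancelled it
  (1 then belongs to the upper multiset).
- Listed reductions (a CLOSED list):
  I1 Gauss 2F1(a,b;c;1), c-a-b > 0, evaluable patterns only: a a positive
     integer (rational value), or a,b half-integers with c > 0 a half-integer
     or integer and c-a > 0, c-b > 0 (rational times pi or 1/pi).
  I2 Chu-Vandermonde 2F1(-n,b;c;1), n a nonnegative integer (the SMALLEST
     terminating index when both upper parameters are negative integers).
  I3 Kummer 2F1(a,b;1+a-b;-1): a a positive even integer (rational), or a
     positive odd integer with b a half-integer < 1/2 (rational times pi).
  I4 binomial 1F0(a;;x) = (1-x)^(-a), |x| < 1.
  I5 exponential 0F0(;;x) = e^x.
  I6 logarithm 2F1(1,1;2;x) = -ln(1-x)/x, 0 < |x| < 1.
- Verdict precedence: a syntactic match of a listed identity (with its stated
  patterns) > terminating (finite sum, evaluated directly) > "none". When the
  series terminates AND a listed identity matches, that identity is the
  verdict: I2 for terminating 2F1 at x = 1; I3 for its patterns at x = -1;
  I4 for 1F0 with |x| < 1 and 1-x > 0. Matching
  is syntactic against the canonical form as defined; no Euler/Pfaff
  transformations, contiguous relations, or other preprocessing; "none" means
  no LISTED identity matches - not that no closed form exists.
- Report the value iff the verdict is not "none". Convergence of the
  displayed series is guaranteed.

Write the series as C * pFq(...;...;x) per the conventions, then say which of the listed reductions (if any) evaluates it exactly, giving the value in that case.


Reduced: x = 1/3, 2F1, upper = {1, 1}, lower = {2}, C = -10/11. Verdict: logarithm (I6) fires (the logarithm: parameters (1,1;2), x = 1/3). Value: (30/11) * ln(2/3).

Key observation: t_0 being -10/11, the expanded ratio factors over Q; C = -10/11, roots give parameters.
Adjacent-term ratio: r(k) = (1/3) * (k+1) (k+1) / [(k+2) (k+1)] - rational in k. x = (1/3); t_0 = -10/11; negate the roots.


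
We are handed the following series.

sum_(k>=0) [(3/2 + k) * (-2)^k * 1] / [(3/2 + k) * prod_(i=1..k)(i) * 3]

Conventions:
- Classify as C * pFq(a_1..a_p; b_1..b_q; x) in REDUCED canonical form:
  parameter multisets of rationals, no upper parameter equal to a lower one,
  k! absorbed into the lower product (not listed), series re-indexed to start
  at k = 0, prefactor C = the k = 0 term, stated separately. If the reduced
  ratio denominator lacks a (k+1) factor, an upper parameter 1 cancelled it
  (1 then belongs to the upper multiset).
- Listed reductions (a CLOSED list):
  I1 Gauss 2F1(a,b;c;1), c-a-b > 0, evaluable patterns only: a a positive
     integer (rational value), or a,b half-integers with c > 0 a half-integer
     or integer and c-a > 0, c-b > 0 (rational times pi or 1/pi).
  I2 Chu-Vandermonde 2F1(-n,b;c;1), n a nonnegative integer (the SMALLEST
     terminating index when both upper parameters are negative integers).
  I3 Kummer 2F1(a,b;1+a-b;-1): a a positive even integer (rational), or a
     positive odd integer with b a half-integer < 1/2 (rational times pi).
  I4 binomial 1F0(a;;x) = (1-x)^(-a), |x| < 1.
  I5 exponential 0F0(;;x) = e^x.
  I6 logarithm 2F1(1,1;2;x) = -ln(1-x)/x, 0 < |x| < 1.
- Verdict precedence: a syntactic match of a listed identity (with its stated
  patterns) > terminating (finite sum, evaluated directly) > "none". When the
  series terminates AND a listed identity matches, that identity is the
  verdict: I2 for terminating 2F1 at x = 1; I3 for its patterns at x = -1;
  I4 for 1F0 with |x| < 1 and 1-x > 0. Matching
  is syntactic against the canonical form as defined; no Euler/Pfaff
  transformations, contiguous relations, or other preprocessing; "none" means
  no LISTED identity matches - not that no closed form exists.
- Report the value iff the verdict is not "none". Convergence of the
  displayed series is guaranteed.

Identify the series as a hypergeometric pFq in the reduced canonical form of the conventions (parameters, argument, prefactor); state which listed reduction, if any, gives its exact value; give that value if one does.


x = -2 here; the reduced form reads 0F0, upper {-}, lower {-}, C = 1/3. Verdict: the I5 exponential reduction applies (the 0F0 exponential series at x = -2). Sum: (1/3) * e^(-2).

The tell: t_0 = 1/3 here, and the constant factors (C = 1/3) combine into one prefactor.
Adjacent-term ratio: r(k) = (-2) * 1 / [(k+1)] - rational in k, leading ratio (-2); with t_0 = 1/3, classification follows.


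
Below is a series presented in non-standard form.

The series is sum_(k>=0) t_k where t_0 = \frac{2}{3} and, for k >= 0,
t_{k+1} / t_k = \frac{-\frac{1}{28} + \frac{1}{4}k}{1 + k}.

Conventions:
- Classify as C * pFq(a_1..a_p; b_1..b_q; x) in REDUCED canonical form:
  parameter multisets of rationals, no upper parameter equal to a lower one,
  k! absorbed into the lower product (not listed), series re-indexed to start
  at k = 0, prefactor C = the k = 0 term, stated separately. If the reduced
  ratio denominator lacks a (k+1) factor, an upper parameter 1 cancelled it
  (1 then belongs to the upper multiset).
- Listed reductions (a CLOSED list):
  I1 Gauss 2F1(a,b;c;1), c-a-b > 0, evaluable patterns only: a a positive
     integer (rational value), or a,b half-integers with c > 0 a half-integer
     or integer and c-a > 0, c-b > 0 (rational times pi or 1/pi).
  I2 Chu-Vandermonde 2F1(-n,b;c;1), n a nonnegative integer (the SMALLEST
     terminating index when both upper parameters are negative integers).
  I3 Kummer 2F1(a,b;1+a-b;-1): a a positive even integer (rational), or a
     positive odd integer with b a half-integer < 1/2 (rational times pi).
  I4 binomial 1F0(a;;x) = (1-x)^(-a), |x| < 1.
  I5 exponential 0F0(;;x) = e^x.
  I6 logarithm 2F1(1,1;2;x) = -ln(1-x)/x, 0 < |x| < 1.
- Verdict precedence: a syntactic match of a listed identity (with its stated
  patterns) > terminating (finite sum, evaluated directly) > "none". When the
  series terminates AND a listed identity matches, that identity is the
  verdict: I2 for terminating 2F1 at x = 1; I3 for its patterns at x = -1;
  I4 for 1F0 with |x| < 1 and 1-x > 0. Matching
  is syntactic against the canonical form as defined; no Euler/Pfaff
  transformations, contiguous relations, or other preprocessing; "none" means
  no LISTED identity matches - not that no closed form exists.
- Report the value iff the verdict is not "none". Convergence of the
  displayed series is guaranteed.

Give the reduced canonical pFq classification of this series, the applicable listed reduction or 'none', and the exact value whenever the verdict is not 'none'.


The series (x = \frac{1}{4}) is 1F0: upper {-\frac{1}{7}}, lower {-}, prefactor \frac{2}{3}. Verdict (x = \frac{1}{4}): binomial (I4) applies (the 1F0 binomial series: exponent 1/7, x = \frac{1}{4}). Hence: \frac{2}{3} \cdot \left(\frac{3}{4}\right)^{\frac{1}{7}}.

Structural cue: t_0 being \frac{2}{3}, roots of the ratio polynomials (prefactor 2/3) are the negated parameters.
Ratio: r(k) = \frac{1}{4} * (k-\frac{1}{7}) / [(k+1)] - rational in k. x = \frac{1}{4}; t_0 = \frac{2}{3}; negate the roots.


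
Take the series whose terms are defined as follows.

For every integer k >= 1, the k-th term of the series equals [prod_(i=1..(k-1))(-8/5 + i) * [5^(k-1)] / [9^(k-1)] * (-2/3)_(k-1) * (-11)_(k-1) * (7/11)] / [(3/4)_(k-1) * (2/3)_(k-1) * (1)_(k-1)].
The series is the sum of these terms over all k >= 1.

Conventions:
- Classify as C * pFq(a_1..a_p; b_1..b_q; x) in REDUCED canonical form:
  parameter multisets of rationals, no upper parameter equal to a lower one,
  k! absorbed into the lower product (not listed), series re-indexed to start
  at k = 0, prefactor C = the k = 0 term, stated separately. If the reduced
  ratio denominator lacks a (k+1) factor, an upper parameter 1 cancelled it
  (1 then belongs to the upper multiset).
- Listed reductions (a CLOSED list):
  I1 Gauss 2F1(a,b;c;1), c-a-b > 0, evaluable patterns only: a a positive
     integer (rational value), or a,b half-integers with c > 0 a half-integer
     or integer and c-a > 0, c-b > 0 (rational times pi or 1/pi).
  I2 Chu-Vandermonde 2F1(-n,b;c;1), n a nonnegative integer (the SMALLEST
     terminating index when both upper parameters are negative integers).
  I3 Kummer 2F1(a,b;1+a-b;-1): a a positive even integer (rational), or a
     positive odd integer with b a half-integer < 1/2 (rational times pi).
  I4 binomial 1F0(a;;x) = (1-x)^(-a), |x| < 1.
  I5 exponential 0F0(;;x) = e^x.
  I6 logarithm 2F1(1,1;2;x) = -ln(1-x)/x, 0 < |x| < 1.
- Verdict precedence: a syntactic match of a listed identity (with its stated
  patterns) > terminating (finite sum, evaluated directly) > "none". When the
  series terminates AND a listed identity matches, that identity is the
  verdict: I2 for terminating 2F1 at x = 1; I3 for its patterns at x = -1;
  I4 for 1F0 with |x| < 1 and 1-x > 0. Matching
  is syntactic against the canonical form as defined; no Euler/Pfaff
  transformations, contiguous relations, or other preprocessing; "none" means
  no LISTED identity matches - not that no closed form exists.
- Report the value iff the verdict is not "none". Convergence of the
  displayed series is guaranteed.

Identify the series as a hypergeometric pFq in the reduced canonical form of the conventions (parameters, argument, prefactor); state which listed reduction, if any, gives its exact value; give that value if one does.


With C = 7/11: the canonical form is 3F2(-11, -2/3, -3/5; 2/3, 3/4; 5/9). Verdict: terminating at k = 11: the factor (-11)_k kills every later term; summing the 12 survivors is exact. Hence: -1051926970091838017889113/479483597840084689254975.

Key step: x = (5/9) and the two geometric factors (prefactor 7/11) combine into one argument.
Consecutive-term ratio: r(k) = (5/9) * (k-11) (k-2/3) (k-3/5) / [(k+2/3) (k+3/4) (k+1)] - rational; roots negated = parameters, x = (5/9), C = 7/11.


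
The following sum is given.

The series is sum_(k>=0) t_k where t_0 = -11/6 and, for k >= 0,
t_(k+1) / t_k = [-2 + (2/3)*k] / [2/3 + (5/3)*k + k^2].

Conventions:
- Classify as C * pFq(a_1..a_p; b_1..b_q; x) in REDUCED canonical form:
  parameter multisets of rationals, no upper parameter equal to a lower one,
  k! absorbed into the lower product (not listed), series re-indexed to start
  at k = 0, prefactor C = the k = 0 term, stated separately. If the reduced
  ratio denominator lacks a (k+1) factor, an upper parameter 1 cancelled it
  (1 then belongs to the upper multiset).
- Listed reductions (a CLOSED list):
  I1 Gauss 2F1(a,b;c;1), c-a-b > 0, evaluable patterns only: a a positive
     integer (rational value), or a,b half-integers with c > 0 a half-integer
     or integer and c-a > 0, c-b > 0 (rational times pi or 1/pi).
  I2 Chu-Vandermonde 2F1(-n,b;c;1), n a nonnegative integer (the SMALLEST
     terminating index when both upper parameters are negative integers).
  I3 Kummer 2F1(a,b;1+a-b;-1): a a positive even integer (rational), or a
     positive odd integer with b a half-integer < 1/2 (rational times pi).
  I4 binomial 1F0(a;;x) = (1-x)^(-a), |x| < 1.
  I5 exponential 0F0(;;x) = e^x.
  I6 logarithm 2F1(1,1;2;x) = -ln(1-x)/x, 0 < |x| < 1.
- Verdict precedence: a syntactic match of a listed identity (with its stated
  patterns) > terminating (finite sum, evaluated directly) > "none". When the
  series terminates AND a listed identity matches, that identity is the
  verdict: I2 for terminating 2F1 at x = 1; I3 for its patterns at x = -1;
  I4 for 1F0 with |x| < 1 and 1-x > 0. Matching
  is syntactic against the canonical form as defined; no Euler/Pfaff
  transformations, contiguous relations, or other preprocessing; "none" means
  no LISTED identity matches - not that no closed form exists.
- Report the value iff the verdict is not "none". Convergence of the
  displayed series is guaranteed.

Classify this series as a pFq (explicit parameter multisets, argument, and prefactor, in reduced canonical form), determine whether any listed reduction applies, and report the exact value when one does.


Reduced: x = 2/3, 1F1, upper = {-3}, lower = {2/3}, C = -11/6. Verdict: terminating (-3 upstairs). 4 nonzero terms in all; added directly. Sum: 33/20.

Key step: with t_0 = -11/6, factor the ratio over Q (prefactor -11/6): negated roots = parameters.
Term ratio: r(k) = (2/3) * (k-3) / [(k+2/3) (k+1)] - poly over poly, x = (2/3) from leading terms; C = -11/6 at k = 0.


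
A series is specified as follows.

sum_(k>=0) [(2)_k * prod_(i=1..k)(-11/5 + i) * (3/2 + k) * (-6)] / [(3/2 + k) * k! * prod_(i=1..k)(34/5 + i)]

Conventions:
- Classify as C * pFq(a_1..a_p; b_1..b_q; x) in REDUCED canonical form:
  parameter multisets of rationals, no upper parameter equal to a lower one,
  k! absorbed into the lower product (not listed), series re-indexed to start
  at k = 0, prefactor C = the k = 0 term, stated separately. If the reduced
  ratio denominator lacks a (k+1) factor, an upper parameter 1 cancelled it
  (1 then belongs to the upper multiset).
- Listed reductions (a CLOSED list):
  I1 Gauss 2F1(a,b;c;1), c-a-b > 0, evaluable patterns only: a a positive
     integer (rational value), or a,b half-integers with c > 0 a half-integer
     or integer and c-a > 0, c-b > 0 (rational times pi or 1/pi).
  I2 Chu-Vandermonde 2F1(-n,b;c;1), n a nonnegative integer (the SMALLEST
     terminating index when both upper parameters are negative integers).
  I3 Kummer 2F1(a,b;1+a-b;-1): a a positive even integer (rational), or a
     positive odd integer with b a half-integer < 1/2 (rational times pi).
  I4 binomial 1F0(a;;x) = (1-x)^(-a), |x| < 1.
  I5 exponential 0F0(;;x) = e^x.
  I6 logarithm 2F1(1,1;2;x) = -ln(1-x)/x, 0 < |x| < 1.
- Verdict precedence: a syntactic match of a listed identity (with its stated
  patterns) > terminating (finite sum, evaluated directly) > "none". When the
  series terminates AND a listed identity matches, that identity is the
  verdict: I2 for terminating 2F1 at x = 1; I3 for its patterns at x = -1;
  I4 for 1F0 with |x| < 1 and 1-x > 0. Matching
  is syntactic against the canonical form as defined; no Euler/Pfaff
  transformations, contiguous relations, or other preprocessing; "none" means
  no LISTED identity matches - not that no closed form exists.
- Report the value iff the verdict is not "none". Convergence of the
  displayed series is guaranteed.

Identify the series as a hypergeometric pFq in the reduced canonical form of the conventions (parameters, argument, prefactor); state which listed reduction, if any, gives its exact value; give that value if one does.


Classification (C = -6): 2F1 with upper {-6/5, 2}, lower {39/5}, argument x = 1. Verdict: Gauss (I1, integer-parameter pattern) matches (x = 1: the Gamma ratio telescopes since c-a-b = 7 > 0 and a = 2 in Z>0). Value: -1479/350.

Key observation: with t_0 = -6, the running product (C = -6, x = 1) telescopes to a rising factorial.
Step ratio: r(k) = 1 * (k-6/5) (k+2) / [(k+39/5) (k+1)] - rational in k, leading ratio 1; with t_0 = -6, classification follows.


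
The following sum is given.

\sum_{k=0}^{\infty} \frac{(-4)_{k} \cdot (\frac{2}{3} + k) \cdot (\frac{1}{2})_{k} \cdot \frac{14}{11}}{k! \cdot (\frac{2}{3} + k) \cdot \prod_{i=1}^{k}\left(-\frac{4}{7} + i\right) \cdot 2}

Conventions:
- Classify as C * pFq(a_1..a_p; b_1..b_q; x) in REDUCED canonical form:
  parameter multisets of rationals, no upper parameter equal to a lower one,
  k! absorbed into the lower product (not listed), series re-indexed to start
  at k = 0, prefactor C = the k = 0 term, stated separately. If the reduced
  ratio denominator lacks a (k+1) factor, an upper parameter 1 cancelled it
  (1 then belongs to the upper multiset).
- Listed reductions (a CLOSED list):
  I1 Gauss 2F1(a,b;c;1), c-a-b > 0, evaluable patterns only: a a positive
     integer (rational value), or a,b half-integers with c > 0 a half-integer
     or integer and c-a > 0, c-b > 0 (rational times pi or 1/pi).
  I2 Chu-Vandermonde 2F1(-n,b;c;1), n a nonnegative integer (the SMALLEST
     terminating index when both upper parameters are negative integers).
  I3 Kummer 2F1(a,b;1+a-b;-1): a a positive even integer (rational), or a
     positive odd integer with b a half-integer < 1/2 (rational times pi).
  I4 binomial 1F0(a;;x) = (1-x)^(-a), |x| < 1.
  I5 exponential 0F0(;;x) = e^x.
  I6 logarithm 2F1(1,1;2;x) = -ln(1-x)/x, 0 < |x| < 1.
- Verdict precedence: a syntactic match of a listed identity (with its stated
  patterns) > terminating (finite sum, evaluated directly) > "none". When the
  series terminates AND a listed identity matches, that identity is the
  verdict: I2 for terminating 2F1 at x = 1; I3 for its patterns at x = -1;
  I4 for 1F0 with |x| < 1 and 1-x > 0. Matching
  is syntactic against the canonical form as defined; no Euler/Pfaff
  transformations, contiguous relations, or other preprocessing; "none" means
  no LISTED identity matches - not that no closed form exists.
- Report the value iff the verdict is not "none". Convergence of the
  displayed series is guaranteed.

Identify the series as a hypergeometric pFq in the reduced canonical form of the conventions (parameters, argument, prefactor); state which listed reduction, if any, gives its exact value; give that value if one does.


x = 1 here; the reduced form reads 2F1, upper {-4, \frac{1}{2}}, lower {\frac{3}{7}}, C = \frac{7}{11}. Verdict: Vandermonde's identity (I2) applies (terminating 2F1 at x = 1 with n = 4, b = 1/2, c = \frac{3}{7}). Value: -\frac{11193}{239360}.

Key step: x = 1 and the lower running product (prefactor 7/11) is a rising factorial.
Term ratio: r(k) = 1 * (k-4) (k+\frac{1}{2}) / [(k+\frac{3}{7}) (k+1)] - rational; roots negated = parameters, x = 1, C = \frac{7}{11}.


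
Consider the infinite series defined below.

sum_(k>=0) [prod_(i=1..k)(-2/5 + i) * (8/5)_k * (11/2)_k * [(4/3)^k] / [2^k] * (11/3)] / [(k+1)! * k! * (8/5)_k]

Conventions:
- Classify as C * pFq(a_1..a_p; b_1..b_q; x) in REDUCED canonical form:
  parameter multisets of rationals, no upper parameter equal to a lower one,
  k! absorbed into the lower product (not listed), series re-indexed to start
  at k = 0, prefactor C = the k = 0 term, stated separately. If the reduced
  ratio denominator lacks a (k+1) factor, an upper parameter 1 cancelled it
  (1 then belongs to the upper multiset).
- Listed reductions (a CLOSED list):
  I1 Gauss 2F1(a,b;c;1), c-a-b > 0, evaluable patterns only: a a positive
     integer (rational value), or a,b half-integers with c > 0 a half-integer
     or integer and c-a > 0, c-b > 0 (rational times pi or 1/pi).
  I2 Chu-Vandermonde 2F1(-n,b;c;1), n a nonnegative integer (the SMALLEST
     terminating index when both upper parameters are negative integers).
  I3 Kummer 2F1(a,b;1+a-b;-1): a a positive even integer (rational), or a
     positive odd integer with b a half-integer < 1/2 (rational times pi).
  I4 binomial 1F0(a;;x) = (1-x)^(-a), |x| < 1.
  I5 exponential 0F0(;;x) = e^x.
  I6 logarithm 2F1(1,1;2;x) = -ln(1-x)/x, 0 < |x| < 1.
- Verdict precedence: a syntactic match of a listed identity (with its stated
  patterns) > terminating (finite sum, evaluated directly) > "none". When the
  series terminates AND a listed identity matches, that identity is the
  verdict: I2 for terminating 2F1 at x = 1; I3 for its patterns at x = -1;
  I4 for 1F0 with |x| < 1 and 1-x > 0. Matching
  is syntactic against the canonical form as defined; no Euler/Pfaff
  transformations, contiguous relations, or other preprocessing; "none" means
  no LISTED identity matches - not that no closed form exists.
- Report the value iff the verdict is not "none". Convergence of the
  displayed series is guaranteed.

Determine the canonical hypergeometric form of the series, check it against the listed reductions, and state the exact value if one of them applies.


This is 11/3 * 2F1(3/5, 11/2; 2; 2/3) in reduced canonical form. Verdict: none - this 2F1 at x = 2/3 matches no listed pattern, and upper {3/5, 11/2} holds no stopper.

First insight: from the first term 11/3: the denominator's factorial ratio (C = 11/3, x = 2/3) is a lower Pochhammer.
Adjacent-term ratio: r(k) = (2/3) * (k+3/5) (k+11/2) / [(k+2) (k+1)] - rational in k, leading ratio (2/3); with t_0 = 11/3, classification follows.


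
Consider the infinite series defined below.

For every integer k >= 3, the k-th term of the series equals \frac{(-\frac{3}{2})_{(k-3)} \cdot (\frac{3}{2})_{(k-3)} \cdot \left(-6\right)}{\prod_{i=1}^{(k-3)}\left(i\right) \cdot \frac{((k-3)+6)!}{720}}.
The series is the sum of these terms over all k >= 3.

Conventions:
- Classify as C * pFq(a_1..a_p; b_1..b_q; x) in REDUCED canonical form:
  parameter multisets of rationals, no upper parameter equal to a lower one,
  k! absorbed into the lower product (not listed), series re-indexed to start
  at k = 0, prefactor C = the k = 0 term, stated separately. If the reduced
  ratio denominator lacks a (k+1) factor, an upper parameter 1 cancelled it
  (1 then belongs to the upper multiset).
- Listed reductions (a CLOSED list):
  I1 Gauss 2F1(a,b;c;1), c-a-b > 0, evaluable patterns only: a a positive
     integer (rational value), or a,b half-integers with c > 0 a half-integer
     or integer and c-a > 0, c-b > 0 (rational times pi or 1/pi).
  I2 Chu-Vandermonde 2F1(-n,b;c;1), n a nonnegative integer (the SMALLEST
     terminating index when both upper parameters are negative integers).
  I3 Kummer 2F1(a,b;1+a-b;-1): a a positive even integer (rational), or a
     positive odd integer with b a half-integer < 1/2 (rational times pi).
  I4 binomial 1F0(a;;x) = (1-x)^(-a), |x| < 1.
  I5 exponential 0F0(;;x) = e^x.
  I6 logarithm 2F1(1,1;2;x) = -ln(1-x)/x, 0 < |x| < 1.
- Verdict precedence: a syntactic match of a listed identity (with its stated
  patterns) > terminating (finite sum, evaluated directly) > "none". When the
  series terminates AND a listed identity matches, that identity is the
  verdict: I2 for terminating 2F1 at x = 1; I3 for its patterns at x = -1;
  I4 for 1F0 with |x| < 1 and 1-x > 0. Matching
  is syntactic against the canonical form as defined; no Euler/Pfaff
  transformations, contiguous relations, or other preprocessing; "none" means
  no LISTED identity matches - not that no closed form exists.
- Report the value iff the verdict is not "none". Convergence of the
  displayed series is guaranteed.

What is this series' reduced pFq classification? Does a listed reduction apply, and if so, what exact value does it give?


Prefactor -6, argument 1: 2F1 with upper {-\frac{3}{2}, \frac{3}{2}} over lower {7}. Verdict: Gauss's theorem I1 (half-integer case) fires (x = 1; upper {-\frac{3}{2}, \frac{3}{2}} half-integers, c = 7 in the evaluable pattern). Its exact value is \left(-\frac{4194304}{315315}\right) / \pi.

The tell: from the first term -6: the denominator's factorial ratio (prefactor -6) is a lower Pochhammer.
Ratio: r(k) = 1 * (k-\frac{3}{2}) (k+\frac{3}{2}) / [(k+7) (k+1)] - poly over poly, x = 1 from leading terms; C = -6 at k = 0.


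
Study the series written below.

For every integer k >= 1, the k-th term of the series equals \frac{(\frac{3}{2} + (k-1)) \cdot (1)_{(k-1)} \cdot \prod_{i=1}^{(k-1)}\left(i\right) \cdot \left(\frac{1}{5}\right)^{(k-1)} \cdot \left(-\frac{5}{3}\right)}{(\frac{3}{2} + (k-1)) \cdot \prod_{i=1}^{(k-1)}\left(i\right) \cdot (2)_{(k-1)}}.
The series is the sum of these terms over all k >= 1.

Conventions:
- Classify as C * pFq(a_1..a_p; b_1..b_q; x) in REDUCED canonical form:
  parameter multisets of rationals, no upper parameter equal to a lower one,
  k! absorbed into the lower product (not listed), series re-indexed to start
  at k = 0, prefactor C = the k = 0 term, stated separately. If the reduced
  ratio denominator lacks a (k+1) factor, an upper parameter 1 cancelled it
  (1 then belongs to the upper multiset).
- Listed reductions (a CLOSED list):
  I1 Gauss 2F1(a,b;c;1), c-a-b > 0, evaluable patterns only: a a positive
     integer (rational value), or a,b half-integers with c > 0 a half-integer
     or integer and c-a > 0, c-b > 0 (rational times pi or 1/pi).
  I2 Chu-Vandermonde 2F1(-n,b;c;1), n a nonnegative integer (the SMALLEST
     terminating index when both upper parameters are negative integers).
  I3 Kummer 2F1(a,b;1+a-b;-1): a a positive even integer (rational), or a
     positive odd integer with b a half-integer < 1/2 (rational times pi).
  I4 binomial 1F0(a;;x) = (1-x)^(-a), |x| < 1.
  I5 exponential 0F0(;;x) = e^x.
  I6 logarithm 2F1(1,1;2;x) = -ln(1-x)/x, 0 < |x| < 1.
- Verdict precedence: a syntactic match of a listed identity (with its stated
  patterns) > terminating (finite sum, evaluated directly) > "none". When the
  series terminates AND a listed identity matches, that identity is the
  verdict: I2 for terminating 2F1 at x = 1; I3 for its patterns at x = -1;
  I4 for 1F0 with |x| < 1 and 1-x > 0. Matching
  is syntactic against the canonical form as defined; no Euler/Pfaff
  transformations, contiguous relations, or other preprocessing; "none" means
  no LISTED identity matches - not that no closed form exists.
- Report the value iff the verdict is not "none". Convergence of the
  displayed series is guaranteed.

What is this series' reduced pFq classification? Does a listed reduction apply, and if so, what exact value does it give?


Reduced: x = \frac{1}{5}, 2F1, upper = {1, 1}, lower = {2}, C = -\frac{5}{3}. Verdict: this is logarithm (I6) (the logarithm: parameters (1,1;2), x = \frac{1}{5}). Sum: \frac{25}{3} \cdot \ln\left(\frac{4}{5}\right).

Structural cue: with t_0 = -\frac{5}{3}, striking the common factor k + 3/2 reduces the term (C = -5/3, x = 1/5).
Consecutive-term ratio: r(k) = \frac{1}{5} * (k+1) (k+1) / [(k+2) (k+1)] - poly over poly, x = \frac{1}{5} from leading terms; C = -\frac{5}{3} at k = 0.


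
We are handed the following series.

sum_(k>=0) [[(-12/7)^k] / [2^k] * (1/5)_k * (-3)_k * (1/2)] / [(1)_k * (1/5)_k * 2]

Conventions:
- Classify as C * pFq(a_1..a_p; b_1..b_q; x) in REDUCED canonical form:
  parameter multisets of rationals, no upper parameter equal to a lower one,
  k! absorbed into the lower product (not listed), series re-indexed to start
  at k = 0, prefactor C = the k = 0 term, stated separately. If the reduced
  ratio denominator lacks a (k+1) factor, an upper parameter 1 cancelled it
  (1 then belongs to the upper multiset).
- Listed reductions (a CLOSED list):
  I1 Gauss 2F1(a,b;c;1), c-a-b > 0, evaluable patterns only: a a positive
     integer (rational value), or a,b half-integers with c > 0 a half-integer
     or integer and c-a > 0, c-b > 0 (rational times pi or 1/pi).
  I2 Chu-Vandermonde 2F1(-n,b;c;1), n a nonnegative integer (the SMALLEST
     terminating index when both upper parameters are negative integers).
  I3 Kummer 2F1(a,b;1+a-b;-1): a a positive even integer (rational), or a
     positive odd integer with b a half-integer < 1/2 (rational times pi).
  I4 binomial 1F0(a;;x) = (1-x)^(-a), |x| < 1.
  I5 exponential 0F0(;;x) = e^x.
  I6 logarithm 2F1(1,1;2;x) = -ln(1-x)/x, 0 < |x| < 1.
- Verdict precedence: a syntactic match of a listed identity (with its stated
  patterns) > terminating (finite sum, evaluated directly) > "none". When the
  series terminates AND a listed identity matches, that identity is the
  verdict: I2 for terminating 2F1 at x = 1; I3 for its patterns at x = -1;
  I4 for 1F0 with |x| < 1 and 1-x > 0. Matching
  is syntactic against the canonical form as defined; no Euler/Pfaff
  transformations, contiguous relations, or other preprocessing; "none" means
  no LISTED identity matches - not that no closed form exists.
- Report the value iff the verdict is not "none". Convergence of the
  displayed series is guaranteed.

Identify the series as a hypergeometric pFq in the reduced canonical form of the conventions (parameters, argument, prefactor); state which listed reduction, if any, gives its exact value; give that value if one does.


Key step: t_0 being 1/4, the constant factors (C = 1/4, x = -6/7) combine into one prefactor.
Term ratio: r(k) = (-6/7) * (k-3) / [(k+1)] - poly over poly, x = (-6/7) from leading terms; C = 1/4 at k = 0.

With C = 1/4: the canonical form is 1F0(-3; -; -6/7). Verdict: this is binomial (I4) (the 1F0 binomial series: exponent 3, x = -6/7). Hence: 2197/1372.


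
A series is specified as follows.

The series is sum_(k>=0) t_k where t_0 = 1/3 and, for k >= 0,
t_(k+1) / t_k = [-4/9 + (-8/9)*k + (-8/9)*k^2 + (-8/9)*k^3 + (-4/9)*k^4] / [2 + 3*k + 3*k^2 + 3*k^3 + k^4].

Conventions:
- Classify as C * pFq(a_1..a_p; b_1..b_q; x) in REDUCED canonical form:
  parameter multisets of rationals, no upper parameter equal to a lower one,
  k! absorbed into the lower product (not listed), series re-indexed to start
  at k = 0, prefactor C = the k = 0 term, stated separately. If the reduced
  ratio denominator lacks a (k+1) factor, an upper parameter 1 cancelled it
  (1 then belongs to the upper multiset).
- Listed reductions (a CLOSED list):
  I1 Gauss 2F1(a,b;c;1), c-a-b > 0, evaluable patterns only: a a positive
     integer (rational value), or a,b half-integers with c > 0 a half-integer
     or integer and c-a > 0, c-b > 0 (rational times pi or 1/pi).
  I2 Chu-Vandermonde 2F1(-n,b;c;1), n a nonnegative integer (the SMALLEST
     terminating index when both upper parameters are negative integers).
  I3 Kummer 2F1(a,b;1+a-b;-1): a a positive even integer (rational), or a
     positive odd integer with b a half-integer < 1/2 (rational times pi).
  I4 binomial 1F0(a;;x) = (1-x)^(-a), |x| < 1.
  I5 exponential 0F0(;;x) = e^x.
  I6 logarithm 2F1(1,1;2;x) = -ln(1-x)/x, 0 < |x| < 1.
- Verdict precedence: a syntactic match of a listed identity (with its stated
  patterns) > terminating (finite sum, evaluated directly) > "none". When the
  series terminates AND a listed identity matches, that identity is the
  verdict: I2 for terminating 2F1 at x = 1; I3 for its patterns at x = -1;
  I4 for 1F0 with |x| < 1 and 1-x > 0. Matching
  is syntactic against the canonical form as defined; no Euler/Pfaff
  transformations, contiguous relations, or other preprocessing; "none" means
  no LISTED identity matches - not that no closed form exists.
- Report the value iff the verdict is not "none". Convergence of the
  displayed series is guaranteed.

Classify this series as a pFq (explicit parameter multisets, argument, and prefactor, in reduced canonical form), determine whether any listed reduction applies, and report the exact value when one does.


Canonical form: C = 1/3 times 2F1 with upper {1, 1}, lower {2}, x = -4/9. Verdict: the logarithmic series (I6) fires (the logarithm: parameters (1,1;2), x = -4/9). Value: (3/4) * ln(13/9).

Key step: from the first term 1/3: cancel k^2 + 1 from the displayed ratio first; then C = 1/3.
Adjacent-term ratio: r(k) = (-4/9) * (k+1) (k+1) / [(k+2) (k+1)] - rational in k, leading ratio (-4/9); with t_0 = 1/3, classification follows.


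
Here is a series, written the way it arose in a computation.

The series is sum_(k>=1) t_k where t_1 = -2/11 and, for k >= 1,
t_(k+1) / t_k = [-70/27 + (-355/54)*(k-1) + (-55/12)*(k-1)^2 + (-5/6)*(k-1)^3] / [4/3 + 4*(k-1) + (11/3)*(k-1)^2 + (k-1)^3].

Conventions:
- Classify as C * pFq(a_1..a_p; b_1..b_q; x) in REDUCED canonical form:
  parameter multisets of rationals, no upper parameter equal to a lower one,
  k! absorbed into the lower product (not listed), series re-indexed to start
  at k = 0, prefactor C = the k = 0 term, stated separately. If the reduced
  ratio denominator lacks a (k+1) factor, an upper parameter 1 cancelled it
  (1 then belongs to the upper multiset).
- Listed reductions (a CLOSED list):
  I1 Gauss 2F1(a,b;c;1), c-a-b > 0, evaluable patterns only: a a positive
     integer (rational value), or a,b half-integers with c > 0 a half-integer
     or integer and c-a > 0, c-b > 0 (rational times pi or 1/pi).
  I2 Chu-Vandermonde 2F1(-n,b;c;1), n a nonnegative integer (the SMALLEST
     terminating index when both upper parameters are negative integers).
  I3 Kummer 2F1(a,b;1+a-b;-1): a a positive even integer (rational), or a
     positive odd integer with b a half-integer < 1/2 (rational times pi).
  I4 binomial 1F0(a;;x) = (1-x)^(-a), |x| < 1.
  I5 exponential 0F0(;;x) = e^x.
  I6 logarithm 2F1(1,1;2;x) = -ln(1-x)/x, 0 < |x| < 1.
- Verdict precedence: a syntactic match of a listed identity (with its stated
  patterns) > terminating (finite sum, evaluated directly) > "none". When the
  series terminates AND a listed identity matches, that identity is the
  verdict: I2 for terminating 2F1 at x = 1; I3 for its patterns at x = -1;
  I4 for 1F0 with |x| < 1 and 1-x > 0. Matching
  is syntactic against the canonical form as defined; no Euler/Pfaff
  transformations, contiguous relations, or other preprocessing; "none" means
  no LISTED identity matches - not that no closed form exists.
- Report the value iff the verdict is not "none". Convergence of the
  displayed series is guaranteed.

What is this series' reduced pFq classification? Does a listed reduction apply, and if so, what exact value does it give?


Key step: with t_0 = -2/11, cancel k + 2/3 from the displayed ratio first; then prefactor -2/11.
Ratio: r(k) = (-5/6) * (k+4/3) (k+7/2) / [(k+2) (k+1)] - poly over poly, x = (-5/6) from leading terms; C = -2/11 at k = 0.

Classification (C = -2/11): 2F1 with upper {4/3, 7/2}, lower {2}, argument x = -5/6. Verdict: none. Every listed pattern misses the 2F1 form at -5/6, upper {4/3, 7/2}.


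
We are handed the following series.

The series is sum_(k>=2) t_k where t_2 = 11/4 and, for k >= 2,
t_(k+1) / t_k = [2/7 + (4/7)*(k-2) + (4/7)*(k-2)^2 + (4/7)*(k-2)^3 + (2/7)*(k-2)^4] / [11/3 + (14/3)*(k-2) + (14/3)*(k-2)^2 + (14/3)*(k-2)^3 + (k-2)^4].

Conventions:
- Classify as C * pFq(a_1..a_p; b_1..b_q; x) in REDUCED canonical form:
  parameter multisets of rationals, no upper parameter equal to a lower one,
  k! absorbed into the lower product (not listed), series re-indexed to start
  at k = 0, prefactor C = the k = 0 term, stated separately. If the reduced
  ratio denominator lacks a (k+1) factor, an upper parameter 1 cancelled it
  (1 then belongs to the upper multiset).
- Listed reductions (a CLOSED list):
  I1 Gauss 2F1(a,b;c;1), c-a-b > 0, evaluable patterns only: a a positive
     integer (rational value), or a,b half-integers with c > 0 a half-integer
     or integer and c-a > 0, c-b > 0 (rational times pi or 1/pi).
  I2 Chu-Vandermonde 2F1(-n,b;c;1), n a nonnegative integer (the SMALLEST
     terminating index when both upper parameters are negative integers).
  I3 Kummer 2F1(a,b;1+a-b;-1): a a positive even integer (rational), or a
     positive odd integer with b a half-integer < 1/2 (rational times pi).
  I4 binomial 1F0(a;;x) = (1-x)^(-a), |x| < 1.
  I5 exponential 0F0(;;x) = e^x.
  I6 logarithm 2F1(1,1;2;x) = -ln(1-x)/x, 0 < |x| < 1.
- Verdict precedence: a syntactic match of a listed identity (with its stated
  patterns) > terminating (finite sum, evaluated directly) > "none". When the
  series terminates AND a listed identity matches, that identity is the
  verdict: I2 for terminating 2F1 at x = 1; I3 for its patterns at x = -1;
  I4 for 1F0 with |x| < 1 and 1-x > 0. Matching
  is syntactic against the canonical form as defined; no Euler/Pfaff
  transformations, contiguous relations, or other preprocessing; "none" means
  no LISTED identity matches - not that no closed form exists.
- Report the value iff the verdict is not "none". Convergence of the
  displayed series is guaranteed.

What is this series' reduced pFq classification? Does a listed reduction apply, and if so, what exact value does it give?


First insight: with t_0 = 11/4, the ratio is unreduced: k^2 + 1 divides both sides (C = 11/4, x = 2/7).
Step ratio: r(k) = (2/7) * (k+1) (k+1) / [(k+11/3) (k+1)] - rational in k, leading ratio (2/7); with t_0 = 11/4, classification follows.

Reduced: x = 2/7, 2F1, upper = {1, 1}, lower = {11/3}, C = 11/4. Verdict: none - at argument 2/7 the multisets {1, 1} ; {11/3} match no listed identity.


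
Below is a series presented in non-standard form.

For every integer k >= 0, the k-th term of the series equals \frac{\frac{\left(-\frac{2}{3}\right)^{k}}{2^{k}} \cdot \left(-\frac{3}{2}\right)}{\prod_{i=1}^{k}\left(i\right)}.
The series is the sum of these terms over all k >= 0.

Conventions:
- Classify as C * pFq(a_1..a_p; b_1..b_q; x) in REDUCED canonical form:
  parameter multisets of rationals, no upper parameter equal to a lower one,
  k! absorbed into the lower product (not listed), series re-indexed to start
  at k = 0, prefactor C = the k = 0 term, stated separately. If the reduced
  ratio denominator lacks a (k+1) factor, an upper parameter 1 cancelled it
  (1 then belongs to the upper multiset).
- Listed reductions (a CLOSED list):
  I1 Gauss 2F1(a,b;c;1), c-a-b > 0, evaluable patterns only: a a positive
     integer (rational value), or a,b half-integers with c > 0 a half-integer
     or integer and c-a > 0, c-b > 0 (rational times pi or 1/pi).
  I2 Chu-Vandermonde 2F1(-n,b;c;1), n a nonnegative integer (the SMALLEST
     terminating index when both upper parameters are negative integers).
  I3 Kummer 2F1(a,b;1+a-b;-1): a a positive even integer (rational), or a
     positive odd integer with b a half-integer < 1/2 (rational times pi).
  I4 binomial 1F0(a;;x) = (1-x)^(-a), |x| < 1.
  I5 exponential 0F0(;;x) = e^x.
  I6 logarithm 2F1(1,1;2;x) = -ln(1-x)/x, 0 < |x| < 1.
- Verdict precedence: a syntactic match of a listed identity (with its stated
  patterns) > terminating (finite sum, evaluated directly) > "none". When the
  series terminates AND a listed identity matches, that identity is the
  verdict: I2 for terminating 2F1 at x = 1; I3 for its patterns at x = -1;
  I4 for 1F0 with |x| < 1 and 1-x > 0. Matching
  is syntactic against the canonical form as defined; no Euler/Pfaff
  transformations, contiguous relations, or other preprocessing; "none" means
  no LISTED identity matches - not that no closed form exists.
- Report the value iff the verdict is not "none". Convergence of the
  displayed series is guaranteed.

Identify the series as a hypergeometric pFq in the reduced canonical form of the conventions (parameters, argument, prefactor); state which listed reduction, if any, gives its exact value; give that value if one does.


Reduced: x = -\frac{1}{3}, 0F0, upper = {-}, lower = {-}, C = -\frac{3}{2}. Verdict: this is exponential (I5) (the 0F0 exponential series at x = -\frac{1}{3}). Exact value: \left(-\frac{3}{2}\right) \cdot e^{-\frac{1}{3}}.

First insight: with t_0 = -\frac{3}{2}, the product of the first k integers (prefactor -3/2) is k!.
Step ratio: r(k) = -\frac{1}{3} * 1 / [(k+1)] - rational in k. x = -\frac{1}{3}; t_0 = -\frac{3}{2}; negate the roots.


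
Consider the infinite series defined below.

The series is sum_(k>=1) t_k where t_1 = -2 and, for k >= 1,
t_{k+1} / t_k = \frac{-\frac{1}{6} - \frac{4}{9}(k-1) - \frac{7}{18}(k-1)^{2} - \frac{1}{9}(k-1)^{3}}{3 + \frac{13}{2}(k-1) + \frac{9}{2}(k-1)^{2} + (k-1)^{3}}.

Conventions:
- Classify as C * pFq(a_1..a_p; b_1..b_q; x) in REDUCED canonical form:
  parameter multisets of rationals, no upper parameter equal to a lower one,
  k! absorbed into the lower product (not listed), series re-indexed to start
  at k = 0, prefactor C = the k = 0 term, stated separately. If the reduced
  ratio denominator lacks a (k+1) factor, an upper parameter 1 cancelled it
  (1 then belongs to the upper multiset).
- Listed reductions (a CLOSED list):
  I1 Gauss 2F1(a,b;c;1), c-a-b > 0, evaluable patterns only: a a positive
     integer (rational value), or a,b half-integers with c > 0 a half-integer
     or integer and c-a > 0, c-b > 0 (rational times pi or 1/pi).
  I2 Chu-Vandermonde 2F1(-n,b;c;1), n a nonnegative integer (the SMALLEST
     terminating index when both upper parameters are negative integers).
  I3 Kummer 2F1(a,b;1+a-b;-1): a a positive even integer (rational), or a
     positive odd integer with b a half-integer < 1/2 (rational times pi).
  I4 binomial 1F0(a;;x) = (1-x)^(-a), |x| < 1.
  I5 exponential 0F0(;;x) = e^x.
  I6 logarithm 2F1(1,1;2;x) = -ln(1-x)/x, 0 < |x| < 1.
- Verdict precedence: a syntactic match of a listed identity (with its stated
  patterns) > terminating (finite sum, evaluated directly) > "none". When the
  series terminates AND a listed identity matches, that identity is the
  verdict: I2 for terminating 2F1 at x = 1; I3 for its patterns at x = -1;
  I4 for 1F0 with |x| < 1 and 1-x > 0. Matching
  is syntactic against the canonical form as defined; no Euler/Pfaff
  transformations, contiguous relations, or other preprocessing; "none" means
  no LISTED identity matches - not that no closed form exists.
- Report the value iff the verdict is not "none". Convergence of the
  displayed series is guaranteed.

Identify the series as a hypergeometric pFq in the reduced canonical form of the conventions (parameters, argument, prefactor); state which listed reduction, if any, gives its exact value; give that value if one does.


The series (x = -\frac{1}{9}) is 2F1: upper {1, 1}, lower {2}, prefactor -2. Verdict: logarithm (I6) applies (the logarithm: parameters (1,1;2), x = -\frac{1}{9}). Exact value: \left(-18\right) \cdot \ln\left(\frac{10}{9}\right).

First insight: with t_0 = -2, the expanded ratio factors over Q; prefactor -2, roots give parameters.
Step ratio: r(k) = -\frac{1}{9} * (k+1) (k+1) / [(k+2) (k+1)] - rational in k, leading ratio -\frac{1}{9}; with t_0 = -2, classification follows.
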